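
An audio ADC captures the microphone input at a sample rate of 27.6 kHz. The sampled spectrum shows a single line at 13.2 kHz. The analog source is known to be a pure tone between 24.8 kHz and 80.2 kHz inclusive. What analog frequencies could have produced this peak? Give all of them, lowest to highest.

Frequencies that alias to 13.2 kHz are k·fs ± 13.2 kHz for integer k ≥ 0.
k=0: 13.2 kHz.
k=1: 14.4 kHz, 40.8 kHz.
k=2: 42 kHz, 68.4 kHz.
k=3: 69.6 kHz, 96 kHz.
k=4: 97.2 kHz, 123.6 kHz.
Within [24.8 kHz, 80.2 kHz]: 40.8 kHz, 42 kHz, 68.4 kHz, 69.6 kHz.

40.8 kHz, 42 kHz, 68.4 kHz, 69.6 kHz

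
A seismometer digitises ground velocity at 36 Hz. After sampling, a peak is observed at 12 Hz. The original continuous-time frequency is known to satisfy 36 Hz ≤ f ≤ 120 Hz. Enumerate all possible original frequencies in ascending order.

Frequencies that alias to 12 Hz are k·fs ± 12 Hz for integer k ≥ 0.
k=0: 12 Hz.
k=1: 24 Hz, 48 Hz.
k=2: 60 Hz, 84 Hz.
k=3: 96 Hz, 120 Hz.
k=4: 132 Hz, 156 Hz.
Within [36 Hz, 120 Hz]: 48 Hz, 60 Hz, 84 Hz, 96 Hz, 120 Hz.

48 Hz, 60 Hz, 84 Hz, 96 Hz, 120 Hz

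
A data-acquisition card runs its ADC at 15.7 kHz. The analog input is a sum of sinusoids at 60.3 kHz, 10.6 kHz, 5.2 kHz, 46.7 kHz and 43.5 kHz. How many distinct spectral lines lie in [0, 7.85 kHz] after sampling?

5

fs/2 = 7.85 kHz.
60.3 kHz mod fs = 13.2 kHz.
13.2 kHz > fs/2 = 7.85 kHz, folds to fs − 13.2 kHz = 2.5 kHz.
10.6 kHz > fs/2 = 7.85 kHz, folds to fs − 10.6 kHz = 5.1 kHz.
5.2 kHz ≤ fs/2 = 7.85 kHz, passes unchanged.
46.7 kHz mod fs = 15.3 kHz.
15.3 kHz > fs/2 = 7.85 kHz, folds to fs − 15.3 kHz = 0.4 kHz.
43.5 kHz mod fs = 12.1 kHz.
12.1 kHz > fs/2 = 7.85 kHz, folds to fs − 12.1 kHz = 3.6 kHz.
Distinct values: {0.4 kHz, 2.5 kHz, 3.6 kHz, 5.1 kHz, 5.2 kHz} → 5.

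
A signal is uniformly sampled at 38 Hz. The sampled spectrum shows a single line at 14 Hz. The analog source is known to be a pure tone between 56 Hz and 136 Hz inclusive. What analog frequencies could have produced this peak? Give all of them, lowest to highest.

Frequencies that alias to 14 Hz are k·fs ± 14 Hz for integer k ≥ 0.
k=0: 14 Hz.
k=1: 24 Hz, 52 Hz.
k=2: 62 Hz, 90 Hz.
k=3: 100 Hz, 128 Hz.
k=4: 138 Hz, 166 Hz.
Within [56 Hz, 136 Hz]: 62 Hz, 90 Hz, 100 Hz, 128 Hz.

62 Hz, 90 Hz, 100 Hz, 128 Hz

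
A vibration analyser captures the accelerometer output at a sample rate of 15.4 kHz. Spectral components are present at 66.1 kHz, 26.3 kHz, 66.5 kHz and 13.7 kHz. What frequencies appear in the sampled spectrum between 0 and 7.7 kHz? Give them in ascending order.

fs/2 = 7.7 kHz.
66.1 kHz mod fs = 4.5 kHz.
4.5 kHz ≤ fs/2 = 7.7 kHz, appears at 4.5 kHz.
26.3 kHz mod fs = 10.9 kHz.
10.9 kHz > fs/2 = 7.7 kHz, folds to fs − 10.9 kHz = 4.5 kHz.
66.5 kHz mod fs = 4.9 kHz.
4.9 kHz ≤ fs/2 = 7.7 kHz, appears at 4.9 kHz.
13.7 kHz > fs/2 = 7.7 kHz, folds to fs − 13.7 kHz = 1.7 kHz.
Distinct values: {1.7 kHz, 4.5 kHz, 4.9 kHz}.

1.7 kHz, 4.5 kHz, 4.9 kHz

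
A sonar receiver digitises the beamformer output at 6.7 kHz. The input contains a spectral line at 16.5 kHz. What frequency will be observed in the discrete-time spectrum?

3.1 kHz

16.5 kHz mod fs = 3.1 kHz.
3.1 kHz ≤ fs/2 = 3.35 kHz, appears at 3.1 kHz.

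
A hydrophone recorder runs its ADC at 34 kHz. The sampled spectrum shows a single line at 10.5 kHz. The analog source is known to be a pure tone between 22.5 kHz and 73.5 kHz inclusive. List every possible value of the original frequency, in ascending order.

23.5 kHz, 44.5 kHz, 57.5 kHz

Frequencies that alias to 10.5 kHz are k·fs ± 10.5 kHz for integer k ≥ 0.
k=0: 10.5 kHz.
k=1: 23.5 kHz, 44.5 kHz.
k=2: 57.5 kHz, 78.5 kHz.
k=3: 91.5 kHz, 112.5 kHz.
Within [22.5 kHz, 73.5 kHz]: 23.5 kHz, 44.5 kHz, 57.5 kHz.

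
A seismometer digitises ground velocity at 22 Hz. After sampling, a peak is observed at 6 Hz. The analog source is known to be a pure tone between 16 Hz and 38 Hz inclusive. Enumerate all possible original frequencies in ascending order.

16 Hz, 28 Hz, 38 Hz

Frequencies that alias to 6 Hz are k·fs ± 6 Hz for integer k ≥ 0.
k=0: 6 Hz.
k=1: 16 Hz, 28 Hz.
k=2: 38 Hz, 50 Hz.
k=3: 60 Hz, 72 Hz.
Within [16 Hz, 38 Hz]: 16 Hz, 28 Hz, 38 Hz.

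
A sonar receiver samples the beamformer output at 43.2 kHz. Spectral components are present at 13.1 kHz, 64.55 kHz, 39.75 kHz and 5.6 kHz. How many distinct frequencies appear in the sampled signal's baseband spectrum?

fs/2 = 21.6 kHz.
13.1 kHz ≤ fs/2 = 21.6 kHz, passes unchanged.
64.55 kHz mod fs = 21.35 kHz.
21.35 kHz ≤ fs/2 = 21.6 kHz, appears at 21.35 kHz.
39.75 kHz > fs/2 = 21.6 kHz, folds to fs − 39.75 kHz = 3.45 kHz.
5.6 kHz ≤ fs/2 = 21.6 kHz, passes unchanged.
Distinct values: {3.45 kHz, 5.6 kHz, 13.1 kHz, 21.35 kHz} → 4.

4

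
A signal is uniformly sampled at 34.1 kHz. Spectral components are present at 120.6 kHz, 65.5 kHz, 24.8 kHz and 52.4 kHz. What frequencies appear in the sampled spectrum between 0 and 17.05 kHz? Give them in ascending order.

fs/2 = 17.05 kHz.
120.6 kHz mod fs = 18.3 kHz.
18.3 kHz > fs/2 = 17.05 kHz, folds to fs − 18.3 kHz = 15.8 kHz.
65.5 kHz mod fs = 31.4 kHz.
31.4 kHz > fs/2 = 17.05 kHz, folds to fs − 31.4 kHz = 2.7 kHz.
24.8 kHz > fs/2 = 17.05 kHz, folds to fs − 24.8 kHz = 9.3 kHz.
52.4 kHz mod fs = 18.3 kHz.
18.3 kHz > fs/2 = 17.05 kHz, folds to fs − 18.3 kHz = 15.8 kHz.
Distinct values: {2.7 kHz, 9.3 kHz, 15.8 kHz}.

2.7 kHz, 9.3 kHz, 15.8 kHz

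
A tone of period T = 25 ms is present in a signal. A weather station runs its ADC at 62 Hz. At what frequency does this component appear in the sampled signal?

T = 25 ms → f = 1/T = 40 Hz.
40 Hz > fs/2 = 31 Hz, folds to fs − 40 Hz = 22 Hz.

22 Hz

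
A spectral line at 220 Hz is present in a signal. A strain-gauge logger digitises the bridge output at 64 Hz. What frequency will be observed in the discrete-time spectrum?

28 Hz

220 Hz mod fs = 28 Hz.
28 Hz ≤ fs/2 = 32 Hz, appears at 28 Hz.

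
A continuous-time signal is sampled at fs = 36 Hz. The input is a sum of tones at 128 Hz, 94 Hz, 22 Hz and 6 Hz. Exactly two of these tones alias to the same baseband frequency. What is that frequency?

14 Hz

fs/2 = 18 Hz.
128 Hz mod fs = 20 Hz.
20 Hz > fs/2 = 18 Hz, folds to fs − 20 Hz = 16 Hz.
94 Hz mod fs = 22 Hz.
22 Hz > fs/2 = 18 Hz, folds to fs − 22 Hz = 14 Hz.
22 Hz > fs/2 = 18 Hz, folds to fs − 22 Hz = 14 Hz.
6 Hz ≤ fs/2 = 18 Hz, passes unchanged.
22 Hz and 94 Hz both map to 14 Hz.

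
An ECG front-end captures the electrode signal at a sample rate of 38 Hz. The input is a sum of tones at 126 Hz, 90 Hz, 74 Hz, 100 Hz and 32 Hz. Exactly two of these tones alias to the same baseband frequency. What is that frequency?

14 Hz

fs/2 = 19 Hz.
126 Hz mod fs = 12 Hz.
12 Hz ≤ fs/2 = 19 Hz, appears at 12 Hz.
90 Hz mod fs = 14 Hz.
14 Hz ≤ fs/2 = 19 Hz, appears at 14 Hz.
74 Hz mod fs = 36 Hz.
36 Hz > fs/2 = 19 Hz, folds to fs − 36 Hz = 2 Hz.
100 Hz mod fs = 24 Hz.
24 Hz > fs/2 = 19 Hz, folds to fs − 24 Hz = 14 Hz.
32 Hz > fs/2 = 19 Hz, folds to fs − 32 Hz = 6 Hz.
90 Hz and 100 Hz both map to 14 Hz.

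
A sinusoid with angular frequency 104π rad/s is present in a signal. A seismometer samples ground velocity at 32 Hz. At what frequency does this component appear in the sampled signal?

ω = 104π rad/s → f = ω/(2π) = 52 Hz.
52 Hz mod fs = 20 Hz.
20 Hz > fs/2 = 16 Hz, folds to fs − 20 Hz = 12 Hz.

12 Hz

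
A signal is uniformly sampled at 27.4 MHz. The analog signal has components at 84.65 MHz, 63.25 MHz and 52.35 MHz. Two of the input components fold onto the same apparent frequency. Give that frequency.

fs/2 = 13.7 MHz.
84.65 MHz mod fs = 2.45 MHz.
2.45 MHz ≤ fs/2 = 13.7 MHz, appears at 2.45 MHz.
63.25 MHz mod fs = 8.45 MHz.
8.45 MHz ≤ fs/2 = 13.7 MHz, appears at 8.45 MHz.
52.35 MHz mod fs = 24.95 MHz.
24.95 MHz > fs/2 = 13.7 MHz, folds to fs − 24.95 MHz = 2.45 MHz.
52.35 MHz and 84.65 MHz both map to 2.45 MHz.

2.45 MHz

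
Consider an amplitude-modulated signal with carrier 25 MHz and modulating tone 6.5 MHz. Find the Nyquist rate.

AM sidebands sit at fc ± fm = 18.5 MHz and 31.5 MHz.
Highest-frequency component: 31.5 MHz.
Nyquist rate = 2 × 31.5 MHz = 63 MHz.

63 MHz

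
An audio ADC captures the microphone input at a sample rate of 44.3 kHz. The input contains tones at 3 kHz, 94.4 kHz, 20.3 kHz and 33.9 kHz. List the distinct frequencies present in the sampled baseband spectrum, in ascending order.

3 kHz, 5.8 kHz, 10.4 kHz, 20.3 kHz

fs/2 = 22.15 kHz.
3 kHz ≤ fs/2 = 22.15 kHz, passes unchanged.
94.4 kHz mod fs = 5.8 kHz.
5.8 kHz ≤ fs/2 = 22.15 kHz, appears at 5.8 kHz.
20.3 kHz ≤ fs/2 = 22.15 kHz, passes unchanged.
33.9 kHz > fs/2 = 22.15 kHz, folds to fs − 33.9 kHz = 10.4 kHz.
Distinct values: {3 kHz, 5.8 kHz, 10.4 kHz, 20.3 kHz}.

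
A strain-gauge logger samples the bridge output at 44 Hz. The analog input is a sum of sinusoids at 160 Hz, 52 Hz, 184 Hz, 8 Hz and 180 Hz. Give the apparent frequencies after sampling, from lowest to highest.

4 Hz, 8 Hz, 16 Hz

fs/2 = 22 Hz.
160 Hz mod fs = 28 Hz.
28 Hz > fs/2 = 22 Hz, folds to fs − 28 Hz = 16 Hz.
52 Hz mod fs = 8 Hz.
8 Hz ≤ fs/2 = 22 Hz, appears at 8 Hz.
184 Hz mod fs = 8 Hz.
8 Hz ≤ fs/2 = 22 Hz, appears at 8 Hz.
8 Hz ≤ fs/2 = 22 Hz, passes unchanged.
180 Hz mod fs = 4 Hz.
4 Hz ≤ fs/2 = 22 Hz, appears at 4 Hz.
Distinct values: {4 Hz, 8 Hz, 16 Hz}.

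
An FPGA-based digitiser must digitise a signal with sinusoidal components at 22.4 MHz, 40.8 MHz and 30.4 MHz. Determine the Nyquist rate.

Highest-frequency component: 40.8 MHz.
Nyquist rate = 2 × 40.8 MHz = 81.6 MHz.

81.6 MHz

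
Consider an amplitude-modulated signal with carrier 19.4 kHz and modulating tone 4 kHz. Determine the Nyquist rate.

AM sidebands sit at fc ± fm = 15.4 kHz and 23.4 kHz.
Highest-frequency component: 23.4 kHz.
Nyquist rate = 2 × 23.4 kHz = 46.8 kHz.

46.8 kHz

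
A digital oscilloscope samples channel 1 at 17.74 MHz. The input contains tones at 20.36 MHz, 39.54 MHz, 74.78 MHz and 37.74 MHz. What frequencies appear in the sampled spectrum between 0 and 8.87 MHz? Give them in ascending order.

2.26 MHz, 2.62 MHz, 3.82 MHz, 4.06 MHz

fs/2 = 8.87 MHz.
20.36 MHz mod fs = 2.62 MHz.
2.62 MHz ≤ fs/2 = 8.87 MHz, appears at 2.62 MHz.
39.54 MHz mod fs = 4.06 MHz.
4.06 MHz ≤ fs/2 = 8.87 MHz, appears at 4.06 MHz.
74.78 MHz mod fs = 3.82 MHz.
3.82 MHz ≤ fs/2 = 8.87 MHz, appears at 3.82 MHz.
37.74 MHz mod fs = 2.26 MHz.
2.26 MHz ≤ fs/2 = 8.87 MHz, appears at 2.26 MHz.
Distinct values: {2.26 MHz, 2.62 MHz, 3.82 MHz, 4.06 MHz}.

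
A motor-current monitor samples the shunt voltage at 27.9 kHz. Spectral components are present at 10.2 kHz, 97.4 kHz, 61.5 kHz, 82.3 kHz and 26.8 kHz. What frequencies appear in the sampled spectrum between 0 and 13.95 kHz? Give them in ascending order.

fs/2 = 13.95 kHz.
10.2 kHz ≤ fs/2 = 13.95 kHz, passes unchanged.
97.4 kHz mod fs = 13.7 kHz.
13.7 kHz ≤ fs/2 = 13.95 kHz, appears at 13.7 kHz.
61.5 kHz mod fs = 5.7 kHz.
5.7 kHz ≤ fs/2 = 13.95 kHz, appears at 5.7 kHz.
82.3 kHz mod fs = 26.5 kHz.
26.5 kHz > fs/2 = 13.95 kHz, folds to fs − 26.5 kHz = 1.4 kHz.
26.8 kHz > fs/2 = 13.95 kHz, folds to fs − 26.8 kHz = 1.1 kHz.
Distinct values: {1.1 kHz, 1.4 kHz, 5.7 kHz, 10.2 kHz, 13.7 kHz}.

1.1 kHz, 1.4 kHz, 5.7 kHz, 10.2 kHz, 13.7 kHz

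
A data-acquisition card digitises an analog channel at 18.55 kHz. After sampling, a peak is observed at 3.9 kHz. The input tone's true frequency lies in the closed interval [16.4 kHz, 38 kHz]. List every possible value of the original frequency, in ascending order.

Frequencies that alias to 3.9 kHz are k·fs ± 3.9 kHz for integer k ≥ 0.
k=0: 3.9 kHz.
k=1: 14.65 kHz, 22.45 kHz.
k=2: 33.2 kHz, 41 kHz.
k=3: 51.75 kHz, 59.55 kHz.
Within [16.4 kHz, 38 kHz]: 22.45 kHz, 33.2 kHz.

22.45 kHz, 33.2 kHz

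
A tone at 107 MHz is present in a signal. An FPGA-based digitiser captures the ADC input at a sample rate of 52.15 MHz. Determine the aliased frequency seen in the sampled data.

107 MHz mod fs = 2.7 MHz.
2.7 MHz ≤ fs/2 = 26.075 MHz, appears at 2.7 MHz.

2.7 MHz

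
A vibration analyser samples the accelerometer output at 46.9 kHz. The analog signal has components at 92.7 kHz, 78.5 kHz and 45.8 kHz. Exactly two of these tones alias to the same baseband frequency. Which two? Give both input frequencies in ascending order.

45.8 kHz, 92.7 kHz

fs/2 = 23.45 kHz.
92.7 kHz mod fs = 45.8 kHz.
45.8 kHz > fs/2 = 23.45 kHz, folds to fs − 45.8 kHz = 1.1 kHz.
78.5 kHz mod fs = 31.6 kHz.
31.6 kHz > fs/2 = 23.45 kHz, folds to fs − 31.6 kHz = 15.3 kHz.
45.8 kHz > fs/2 = 23.45 kHz, folds to fs − 45.8 kHz = 1.1 kHz.
45.8 kHz and 92.7 kHz both map to 1.1 kHz.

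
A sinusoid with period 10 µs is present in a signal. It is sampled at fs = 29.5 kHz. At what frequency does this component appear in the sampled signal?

T = 10 µs → f = 1/T = 100 kHz.
100 kHz mod fs = 11.5 kHz.
11.5 kHz ≤ fs/2 = 14.75 kHz, appears at 11.5 kHz.

11.5 kHz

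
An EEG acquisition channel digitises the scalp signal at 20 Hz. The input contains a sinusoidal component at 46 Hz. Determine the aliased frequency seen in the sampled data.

46 Hz mod fs = 6 Hz.
6 Hz ≤ fs/2 = 10 Hz, appears at 6 Hz.

6 Hz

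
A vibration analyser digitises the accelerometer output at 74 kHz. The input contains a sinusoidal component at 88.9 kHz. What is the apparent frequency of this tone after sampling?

14.9 kHz

88.9 kHz mod fs = 14.9 kHz.
14.9 kHz ≤ fs/2 = 37 kHz, appears at 14.9 kHz.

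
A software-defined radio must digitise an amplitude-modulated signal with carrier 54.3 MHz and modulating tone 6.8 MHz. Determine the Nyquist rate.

AM sidebands sit at fc ± fm = 47.5 MHz and 61.1 MHz.
Highest-frequency component: 61.1 MHz.
Nyquist rate = 2 × 61.1 MHz = 122.2 MHz.

122.2 MHz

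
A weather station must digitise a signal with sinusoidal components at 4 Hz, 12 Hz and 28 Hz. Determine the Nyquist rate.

Highest-frequency component: 28 Hz.
Nyquist rate = 2 × 28 Hz = 56 Hz.

56 Hz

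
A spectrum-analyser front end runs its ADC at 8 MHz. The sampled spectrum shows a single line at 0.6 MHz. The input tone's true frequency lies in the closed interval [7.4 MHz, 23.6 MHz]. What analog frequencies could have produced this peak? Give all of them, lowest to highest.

Frequencies that alias to 0.6 MHz are k·fs ± 0.6 MHz for integer k ≥ 0.
k=0: 0.6 MHz.
k=1: 7.4 MHz, 8.6 MHz.
k=2: 15.4 MHz, 16.6 MHz.
k=3: 23.4 MHz, 24.6 MHz.
k=4: 31.4 MHz, 32.6 MHz.
Within [7.4 MHz, 23.6 MHz]: 7.4 MHz, 8.6 MHz, 15.4 MHz, 16.6 MHz, 23.4 MHz.

7.4 MHz, 8.6 MHz, 15.4 MHz, 16.6 MHz, 23.4 MHz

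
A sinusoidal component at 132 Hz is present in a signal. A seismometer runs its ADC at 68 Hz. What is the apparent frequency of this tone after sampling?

132 Hz mod fs = 64 Hz.
64 Hz > fs/2 = 34 Hz, folds to fs − 64 Hz = 4 Hz.

4 Hz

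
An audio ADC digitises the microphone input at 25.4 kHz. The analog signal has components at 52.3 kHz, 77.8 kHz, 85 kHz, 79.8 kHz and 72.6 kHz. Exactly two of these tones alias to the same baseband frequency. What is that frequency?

3.6 kHz

fs/2 = 12.7 kHz.
52.3 kHz mod fs = 1.5 kHz.
1.5 kHz ≤ fs/2 = 12.7 kHz, appears at 1.5 kHz.
77.8 kHz mod fs = 1.6 kHz.
1.6 kHz ≤ fs/2 = 12.7 kHz, appears at 1.6 kHz.
85 kHz mod fs = 8.8 kHz.
8.8 kHz ≤ fs/2 = 12.7 kHz, appears at 8.8 kHz.
79.8 kHz mod fs = 3.6 kHz.
3.6 kHz ≤ fs/2 = 12.7 kHz, appears at 3.6 kHz.
72.6 kHz mod fs = 21.8 kHz.
21.8 kHz > fs/2 = 12.7 kHz, folds to fs − 21.8 kHz = 3.6 kHz.
72.6 kHz and 79.8 kHz both map to 3.6 kHz.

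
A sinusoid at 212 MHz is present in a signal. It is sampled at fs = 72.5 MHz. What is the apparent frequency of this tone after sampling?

212 MHz mod fs = 67 MHz.
67 MHz > fs/2 = 36.25 MHz, folds to fs − 67 MHz = 5.5 MHz.

5.5 MHz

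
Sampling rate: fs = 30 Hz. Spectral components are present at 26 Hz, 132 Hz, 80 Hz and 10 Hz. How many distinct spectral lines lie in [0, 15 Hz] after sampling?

3

fs/2 = 15 Hz.
26 Hz > fs/2 = 15 Hz, folds to fs − 26 Hz = 4 Hz.
132 Hz mod fs = 12 Hz.
12 Hz ≤ fs/2 = 15 Hz, appears at 12 Hz.
80 Hz mod fs = 20 Hz.
20 Hz > fs/2 = 15 Hz, folds to fs − 20 Hz = 10 Hz.
10 Hz ≤ fs/2 = 15 Hz, passes unchanged.
Distinct values: {4 Hz, 10 Hz, 12 Hz} → 3.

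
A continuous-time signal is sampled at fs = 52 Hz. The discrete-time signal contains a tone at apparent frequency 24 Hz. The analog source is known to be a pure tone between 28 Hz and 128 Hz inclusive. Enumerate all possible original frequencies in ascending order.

28 Hz, 76 Hz, 80 Hz, 128 Hz

Frequencies that alias to 24 Hz are k·fs ± 24 Hz for integer k ≥ 0.
k=0: 24 Hz.
k=1: 28 Hz, 76 Hz.
k=2: 80 Hz, 128 Hz.
k=3: 132 Hz, 180 Hz.
Within [28 Hz, 128 Hz]: 28 Hz, 76 Hz, 80 Hz, 128 Hz.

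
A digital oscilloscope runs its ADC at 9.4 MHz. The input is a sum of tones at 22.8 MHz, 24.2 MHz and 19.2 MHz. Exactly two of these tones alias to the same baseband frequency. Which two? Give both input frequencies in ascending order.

fs/2 = 4.7 MHz.
22.8 MHz mod fs = 4 MHz.
4 MHz ≤ fs/2 = 4.7 MHz, appears at 4 MHz.
24.2 MHz mod fs = 5.4 MHz.
5.4 MHz > fs/2 = 4.7 MHz, folds to fs − 5.4 MHz = 4 MHz.
19.2 MHz mod fs = 0.4 MHz.
0.4 MHz ≤ fs/2 = 4.7 MHz, appears at 0.4 MHz.
22.8 MHz and 24.2 MHz both map to 4 MHz.

22.8 MHz, 24.2 MHz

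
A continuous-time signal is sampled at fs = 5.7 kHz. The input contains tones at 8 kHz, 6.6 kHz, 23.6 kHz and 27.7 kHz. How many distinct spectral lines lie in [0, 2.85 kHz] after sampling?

fs/2 = 2.85 kHz.
8 kHz mod fs = 2.3 kHz.
2.3 kHz ≤ fs/2 = 2.85 kHz, appears at 2.3 kHz.
6.6 kHz mod fs = 0.9 kHz.
0.9 kHz ≤ fs/2 = 2.85 kHz, appears at 0.9 kHz.
23.6 kHz mod fs = 0.8 kHz.
0.8 kHz ≤ fs/2 = 2.85 kHz, appears at 0.8 kHz.
27.7 kHz mod fs = 4.9 kHz.
4.9 kHz > fs/2 = 2.85 kHz, folds to fs − 4.9 kHz = 0.8 kHz.
Distinct values: {0.8 kHz, 0.9 kHz, 2.3 kHz} → 3.

3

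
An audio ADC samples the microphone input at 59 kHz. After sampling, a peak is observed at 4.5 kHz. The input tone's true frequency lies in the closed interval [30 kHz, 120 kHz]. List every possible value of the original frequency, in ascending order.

Frequencies that alias to 4.5 kHz are k·fs ± 4.5 kHz for integer k ≥ 0.
k=0: 4.5 kHz.
k=1: 54.5 kHz, 63.5 kHz.
k=2: 113.5 kHz, 122.5 kHz.
k=3: 172.5 kHz, 181.5 kHz.
Within [30 kHz, 120 kHz]: 54.5 kHz, 63.5 kHz, 113.5 kHz.

54.5 kHz, 63.5 kHz, 113.5 kHz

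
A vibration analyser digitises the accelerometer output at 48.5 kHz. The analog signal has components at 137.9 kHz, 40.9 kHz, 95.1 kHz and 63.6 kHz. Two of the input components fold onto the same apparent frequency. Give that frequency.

fs/2 = 24.25 kHz.
137.9 kHz mod fs = 40.9 kHz.
40.9 kHz > fs/2 = 24.25 kHz, folds to fs − 40.9 kHz = 7.6 kHz.
40.9 kHz > fs/2 = 24.25 kHz, folds to fs − 40.9 kHz = 7.6 kHz.
95.1 kHz mod fs = 46.6 kHz.
46.6 kHz > fs/2 = 24.25 kHz, folds to fs − 46.6 kHz = 1.9 kHz.
63.6 kHz mod fs = 15.1 kHz.
15.1 kHz ≤ fs/2 = 24.25 kHz, appears at 15.1 kHz.
40.9 kHz and 137.9 kHz both map to 7.6 kHz.

7.6 kHz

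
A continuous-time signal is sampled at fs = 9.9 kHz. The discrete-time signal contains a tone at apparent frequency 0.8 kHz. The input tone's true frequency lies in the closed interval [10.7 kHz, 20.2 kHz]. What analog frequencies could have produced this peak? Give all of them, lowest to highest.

10.7 kHz, 19 kHz

Frequencies that alias to 0.8 kHz are k·fs ± 0.8 kHz for integer k ≥ 0.
k=0: 0.8 kHz.
k=1: 9.1 kHz, 10.7 kHz.
k=2: 19 kHz, 20.6 kHz.
k=3: 28.9 kHz, 30.5 kHz.
Within [10.7 kHz, 20.2 kHz]: 10.7 kHz, 19 kHz.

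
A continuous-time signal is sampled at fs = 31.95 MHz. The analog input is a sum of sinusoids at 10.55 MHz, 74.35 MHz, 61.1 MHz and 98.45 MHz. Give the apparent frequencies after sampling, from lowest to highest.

fs/2 = 15.975 MHz.
10.55 MHz ≤ fs/2 = 15.975 MHz, passes unchanged.
74.35 MHz mod fs = 10.45 MHz.
10.45 MHz ≤ fs/2 = 15.975 MHz, appears at 10.45 MHz.
61.1 MHz mod fs = 29.15 MHz.
29.15 MHz > fs/2 = 15.975 MHz, folds to fs − 29.15 MHz = 2.8 MHz.
98.45 MHz mod fs = 2.6 MHz.
2.6 MHz ≤ fs/2 = 15.975 MHz, appears at 2.6 MHz.
Distinct values: {2.6 MHz, 2.8 MHz, 10.45 MHz, 10.55 MHz}.

2.6 MHz, 2.8 MHz, 10.45 MHz, 10.55 MHz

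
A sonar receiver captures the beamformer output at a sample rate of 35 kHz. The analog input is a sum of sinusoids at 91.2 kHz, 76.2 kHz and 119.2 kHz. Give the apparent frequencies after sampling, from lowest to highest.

fs/2 = 17.5 kHz.
91.2 kHz mod fs = 21.2 kHz.
21.2 kHz > fs/2 = 17.5 kHz, folds to fs − 21.2 kHz = 13.8 kHz.
76.2 kHz mod fs = 6.2 kHz.
6.2 kHz ≤ fs/2 = 17.5 kHz, appears at 6.2 kHz.
119.2 kHz mod fs = 14.2 kHz.
14.2 kHz ≤ fs/2 = 17.5 kHz, appears at 14.2 kHz.
Distinct values: {6.2 kHz, 13.8 kHz, 14.2 kHz}.

6.2 kHz, 13.8 kHz, 14.2 kHz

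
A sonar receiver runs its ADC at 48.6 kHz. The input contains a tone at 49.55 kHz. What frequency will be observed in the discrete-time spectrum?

0.95 kHz

49.55 kHz mod fs = 0.95 kHz.
0.95 kHz ≤ fs/2 = 24.3 kHz, appears at 0.95 kHz.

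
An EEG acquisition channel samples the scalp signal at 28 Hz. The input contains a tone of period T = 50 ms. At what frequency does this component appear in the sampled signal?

T = 50 ms → f = 1/T = 20 Hz.
20 Hz > fs/2 = 14 Hz, folds to fs − 20 Hz = 8 Hz.

8 Hz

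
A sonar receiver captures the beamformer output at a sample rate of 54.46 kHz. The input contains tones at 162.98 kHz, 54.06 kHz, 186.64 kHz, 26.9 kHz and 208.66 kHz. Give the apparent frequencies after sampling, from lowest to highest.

fs/2 = 27.23 kHz.
162.98 kHz mod fs = 54.06 kHz.
54.06 kHz > fs/2 = 27.23 kHz, folds to fs − 54.06 kHz = 0.4 kHz.
54.06 kHz > fs/2 = 27.23 kHz, folds to fs − 54.06 kHz = 0.4 kHz.
186.64 kHz mod fs = 23.26 kHz.
23.26 kHz ≤ fs/2 = 27.23 kHz, appears at 23.26 kHz.
26.9 kHz ≤ fs/2 = 27.23 kHz, passes unchanged.
208.66 kHz mod fs = 45.28 kHz.
45.28 kHz > fs/2 = 27.23 kHz, folds to fs − 45.28 kHz = 9.18 kHz.
Distinct values: {0.4 kHz, 9.18 kHz, 23.26 kHz, 26.9 kHz}.

0.4 kHz, 9.18 kHz, 23.26 kHz, 26.9 kHz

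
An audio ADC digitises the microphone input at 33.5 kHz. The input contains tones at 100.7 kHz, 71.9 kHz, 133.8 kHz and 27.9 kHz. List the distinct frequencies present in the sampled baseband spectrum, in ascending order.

fs/2 = 16.75 kHz.
100.7 kHz mod fs = 0.2 kHz.
0.2 kHz ≤ fs/2 = 16.75 kHz, appears at 0.2 kHz.
71.9 kHz mod fs = 4.9 kHz.
4.9 kHz ≤ fs/2 = 16.75 kHz, appears at 4.9 kHz.
133.8 kHz mod fs = 33.3 kHz.
33.3 kHz > fs/2 = 16.75 kHz, folds to fs − 33.3 kHz = 0.2 kHz.
27.9 kHz > fs/2 = 16.75 kHz, folds to fs − 27.9 kHz = 5.6 kHz.
Distinct values: {0.2 kHz, 4.9 kHz, 5.6 kHz}.

0.2 kHz, 4.9 kHz, 5.6 kHz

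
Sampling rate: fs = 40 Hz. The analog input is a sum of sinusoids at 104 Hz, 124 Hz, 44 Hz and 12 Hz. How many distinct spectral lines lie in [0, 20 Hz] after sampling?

3

fs/2 = 20 Hz.
104 Hz mod fs = 24 Hz.
24 Hz > fs/2 = 20 Hz, folds to fs − 24 Hz = 16 Hz.
124 Hz mod fs = 4 Hz.
4 Hz ≤ fs/2 = 20 Hz, appears at 4 Hz.
44 Hz mod fs = 4 Hz.
4 Hz ≤ fs/2 = 20 Hz, appears at 4 Hz.
12 Hz ≤ fs/2 = 20 Hz, passes unchanged.
Distinct values: {4 Hz, 12 Hz, 16 Hz} → 3.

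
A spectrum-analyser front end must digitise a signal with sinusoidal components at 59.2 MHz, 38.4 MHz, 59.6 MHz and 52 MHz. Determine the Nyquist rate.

119.2 MHz

Highest-frequency component: 59.6 MHz.
Nyquist rate = 2 × 59.6 MHz = 119.2 MHz.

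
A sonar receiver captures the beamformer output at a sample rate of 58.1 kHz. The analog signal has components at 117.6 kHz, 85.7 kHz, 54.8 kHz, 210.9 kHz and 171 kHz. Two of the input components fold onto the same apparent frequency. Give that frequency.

fs/2 = 29.05 kHz.
117.6 kHz mod fs = 1.4 kHz.
1.4 kHz ≤ fs/2 = 29.05 kHz, appears at 1.4 kHz.
85.7 kHz mod fs = 27.6 kHz.
27.6 kHz ≤ fs/2 = 29.05 kHz, appears at 27.6 kHz.
54.8 kHz > fs/2 = 29.05 kHz, folds to fs − 54.8 kHz = 3.3 kHz.
210.9 kHz mod fs = 36.6 kHz.
36.6 kHz > fs/2 = 29.05 kHz, folds to fs − 36.6 kHz = 21.5 kHz.
171 kHz mod fs = 54.8 kHz.
54.8 kHz > fs/2 = 29.05 kHz, folds to fs − 54.8 kHz = 3.3 kHz.
54.8 kHz and 171 kHz both map to 3.3 kHz.

3.3 kHz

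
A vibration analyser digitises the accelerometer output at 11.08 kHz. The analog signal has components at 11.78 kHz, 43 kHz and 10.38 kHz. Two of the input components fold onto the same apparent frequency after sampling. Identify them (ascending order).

10.38 kHz, 11.78 kHz

fs/2 = 5.54 kHz.
11.78 kHz mod fs = 0.7 kHz.
0.7 kHz ≤ fs/2 = 5.54 kHz, appears at 0.7 kHz.
43 kHz mod fs = 9.76 kHz.
9.76 kHz > fs/2 = 5.54 kHz, folds to fs − 9.76 kHz = 1.32 kHz.
10.38 kHz > fs/2 = 5.54 kHz, folds to fs − 10.38 kHz = 0.7 kHz.
10.38 kHz and 11.78 kHz both map to 0.7 kHz.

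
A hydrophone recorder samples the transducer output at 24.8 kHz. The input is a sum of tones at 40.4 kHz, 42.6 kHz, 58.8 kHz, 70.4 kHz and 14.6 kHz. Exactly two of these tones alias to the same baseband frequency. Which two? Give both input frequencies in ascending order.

40.4 kHz, 58.8 kHz

fs/2 = 12.4 kHz.
40.4 kHz mod fs = 15.6 kHz.
15.6 kHz > fs/2 = 12.4 kHz, folds to fs − 15.6 kHz = 9.2 kHz.
42.6 kHz mod fs = 17.8 kHz.
17.8 kHz > fs/2 = 12.4 kHz, folds to fs − 17.8 kHz = 7 kHz.
58.8 kHz mod fs = 9.2 kHz.
9.2 kHz ≤ fs/2 = 12.4 kHz, appears at 9.2 kHz.
70.4 kHz mod fs = 20.8 kHz.
20.8 kHz > fs/2 = 12.4 kHz, folds to fs − 20.8 kHz = 4 kHz.
14.6 kHz > fs/2 = 12.4 kHz, folds to fs − 14.6 kHz = 10.2 kHz.
40.4 kHz and 58.8 kHz both map to 9.2 kHz.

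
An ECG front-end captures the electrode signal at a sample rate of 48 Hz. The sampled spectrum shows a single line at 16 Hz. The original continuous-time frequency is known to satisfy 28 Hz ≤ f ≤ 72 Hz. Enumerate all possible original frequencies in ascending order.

32 Hz, 64 Hz

Frequencies that alias to 16 Hz are k·fs ± 16 Hz for integer k ≥ 0.
k=0: 16 Hz.
k=1: 32 Hz, 64 Hz.
k=2: 80 Hz, 112 Hz.
Within [28 Hz, 72 Hz]: 32 Hz, 64 Hz.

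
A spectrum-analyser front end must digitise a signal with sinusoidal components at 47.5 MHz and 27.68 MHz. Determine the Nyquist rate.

Highest-frequency component: 47.5 MHz.
Nyquist rate = 2 × 47.5 MHz = 95 MHz.

95 MHz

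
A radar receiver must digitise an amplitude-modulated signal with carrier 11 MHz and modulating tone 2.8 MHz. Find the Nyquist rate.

AM sidebands sit at fc ± fm = 8.2 MHz and 13.8 MHz.
Highest-frequency component: 13.8 MHz.
Nyquist rate = 2 × 13.8 MHz = 27.6 MHz.

27.6 MHz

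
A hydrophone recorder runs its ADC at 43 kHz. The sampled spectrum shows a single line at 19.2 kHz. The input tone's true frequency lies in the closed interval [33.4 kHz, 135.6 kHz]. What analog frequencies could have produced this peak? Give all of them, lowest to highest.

62.2 kHz, 66.8 kHz, 105.2 kHz, 109.8 kHz

Frequencies that alias to 19.2 kHz are k·fs ± 19.2 kHz for integer k ≥ 0.
k=0: 19.2 kHz.
k=1: 23.8 kHz, 62.2 kHz.
k=2: 66.8 kHz, 105.2 kHz.
k=3: 109.8 kHz, 148.2 kHz.
k=4: 152.8 kHz, 191.2 kHz.
Within [33.4 kHz, 135.6 kHz]: 62.2 kHz, 66.8 kHz, 105.2 kHz, 109.8 kHz.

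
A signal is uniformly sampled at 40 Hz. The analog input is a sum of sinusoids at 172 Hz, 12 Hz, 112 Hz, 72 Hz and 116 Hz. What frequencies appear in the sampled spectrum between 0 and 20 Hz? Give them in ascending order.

fs/2 = 20 Hz.
172 Hz mod fs = 12 Hz.
12 Hz ≤ fs/2 = 20 Hz, appears at 12 Hz.
12 Hz ≤ fs/2 = 20 Hz, passes unchanged.
112 Hz mod fs = 32 Hz.
32 Hz > fs/2 = 20 Hz, folds to fs − 32 Hz = 8 Hz.
72 Hz mod fs = 32 Hz.
32 Hz > fs/2 = 20 Hz, folds to fs − 32 Hz = 8 Hz.
116 Hz mod fs = 36 Hz.
36 Hz > fs/2 = 20 Hz, folds to fs − 36 Hz = 4 Hz.
Distinct values: {4 Hz, 8 Hz, 12 Hz}.

4 Hz, 8 Hz, 12 Hz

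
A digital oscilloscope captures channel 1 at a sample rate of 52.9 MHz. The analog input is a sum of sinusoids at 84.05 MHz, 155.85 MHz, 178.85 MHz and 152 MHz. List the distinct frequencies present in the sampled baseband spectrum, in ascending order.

fs/2 = 26.45 MHz.
84.05 MHz mod fs = 31.15 MHz.
31.15 MHz > fs/2 = 26.45 MHz, folds to fs − 31.15 MHz = 21.75 MHz.
155.85 MHz mod fs = 50.05 MHz.
50.05 MHz > fs/2 = 26.45 MHz, folds to fs − 50.05 MHz = 2.85 MHz.
178.85 MHz mod fs = 20.15 MHz.
20.15 MHz ≤ fs/2 = 26.45 MHz, appears at 20.15 MHz.
152 MHz mod fs = 46.2 MHz.
46.2 MHz > fs/2 = 26.45 MHz, folds to fs − 46.2 MHz = 6.7 MHz.
Distinct values: {2.85 MHz, 6.7 MHz, 20.15 MHz, 21.75 MHz}.

2.85 MHz, 6.7 MHz, 20.15 MHz, 21.75 MHz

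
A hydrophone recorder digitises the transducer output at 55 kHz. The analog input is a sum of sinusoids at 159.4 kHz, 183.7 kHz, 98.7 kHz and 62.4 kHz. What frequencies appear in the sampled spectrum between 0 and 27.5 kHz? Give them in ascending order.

fs/2 = 27.5 kHz.
159.4 kHz mod fs = 49.4 kHz.
49.4 kHz > fs/2 = 27.5 kHz, folds to fs − 49.4 kHz = 5.6 kHz.
183.7 kHz mod fs = 18.7 kHz.
18.7 kHz ≤ fs/2 = 27.5 kHz, appears at 18.7 kHz.
98.7 kHz mod fs = 43.7 kHz.
43.7 kHz > fs/2 = 27.5 kHz, folds to fs − 43.7 kHz = 11.3 kHz.
62.4 kHz mod fs = 7.4 kHz.
7.4 kHz ≤ fs/2 = 27.5 kHz, appears at 7.4 kHz.
Distinct values: {5.6 kHz, 7.4 kHz, 11.3 kHz, 18.7 kHz}.

5.6 kHz, 7.4 kHz, 11.3 kHz, 18.7 kHz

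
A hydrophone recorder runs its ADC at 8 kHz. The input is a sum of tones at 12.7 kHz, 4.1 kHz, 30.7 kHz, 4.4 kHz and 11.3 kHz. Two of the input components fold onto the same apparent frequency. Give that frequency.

3.3 kHz

fs/2 = 4 kHz.
12.7 kHz mod fs = 4.7 kHz.
4.7 kHz > fs/2 = 4 kHz, folds to fs − 4.7 kHz = 3.3 kHz.
4.1 kHz > fs/2 = 4 kHz, folds to fs − 4.1 kHz = 3.9 kHz.
30.7 kHz mod fs = 6.7 kHz.
6.7 kHz > fs/2 = 4 kHz, folds to fs − 6.7 kHz = 1.3 kHz.
4.4 kHz > fs/2 = 4 kHz, folds to fs − 4.4 kHz = 3.6 kHz.
11.3 kHz mod fs = 3.3 kHz.
3.3 kHz ≤ fs/2 = 4 kHz, appears at 3.3 kHz.
11.3 kHz and 12.7 kHz both map to 3.3 kHz.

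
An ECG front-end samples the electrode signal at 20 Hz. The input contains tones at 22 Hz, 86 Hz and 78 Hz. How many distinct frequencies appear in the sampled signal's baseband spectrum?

fs/2 = 10 Hz.
22 Hz mod fs = 2 Hz.
2 Hz ≤ fs/2 = 10 Hz, appears at 2 Hz.
86 Hz mod fs = 6 Hz.
6 Hz ≤ fs/2 = 10 Hz, appears at 6 Hz.
78 Hz mod fs = 18 Hz.
18 Hz > fs/2 = 10 Hz, folds to fs − 18 Hz = 2 Hz.
Distinct values: {2 Hz, 6 Hz} → 2.

2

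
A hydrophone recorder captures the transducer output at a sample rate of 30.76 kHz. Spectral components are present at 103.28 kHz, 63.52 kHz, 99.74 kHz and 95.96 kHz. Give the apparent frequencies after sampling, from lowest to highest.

2 kHz, 3.68 kHz, 7.46 kHz, 11 kHz

fs/2 = 15.38 kHz.
103.28 kHz mod fs = 11 kHz.
11 kHz ≤ fs/2 = 15.38 kHz, appears at 11 kHz.
63.52 kHz mod fs = 2 kHz.
2 kHz ≤ fs/2 = 15.38 kHz, appears at 2 kHz.
99.74 kHz mod fs = 7.46 kHz.
7.46 kHz ≤ fs/2 = 15.38 kHz, appears at 7.46 kHz.
95.96 kHz mod fs = 3.68 kHz.
3.68 kHz ≤ fs/2 = 15.38 kHz, appears at 3.68 kHz.
Distinct values: {2 kHz, 3.68 kHz, 7.46 kHz, 11 kHz}.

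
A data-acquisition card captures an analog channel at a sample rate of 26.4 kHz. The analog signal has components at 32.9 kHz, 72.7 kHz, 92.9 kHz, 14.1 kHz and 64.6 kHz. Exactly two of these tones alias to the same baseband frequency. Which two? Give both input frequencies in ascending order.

fs/2 = 13.2 kHz.
32.9 kHz mod fs = 6.5 kHz.
6.5 kHz ≤ fs/2 = 13.2 kHz, appears at 6.5 kHz.
72.7 kHz mod fs = 19.9 kHz.
19.9 kHz > fs/2 = 13.2 kHz, folds to fs − 19.9 kHz = 6.5 kHz.
92.9 kHz mod fs = 13.7 kHz.
13.7 kHz > fs/2 = 13.2 kHz, folds to fs − 13.7 kHz = 12.7 kHz.
14.1 kHz > fs/2 = 13.2 kHz, folds to fs − 14.1 kHz = 12.3 kHz.
64.6 kHz mod fs = 11.8 kHz.
11.8 kHz ≤ fs/2 = 13.2 kHz, appears at 11.8 kHz.
32.9 kHz and 72.7 kHz both map to 6.5 kHz.

32.9 kHz, 72.7 kHz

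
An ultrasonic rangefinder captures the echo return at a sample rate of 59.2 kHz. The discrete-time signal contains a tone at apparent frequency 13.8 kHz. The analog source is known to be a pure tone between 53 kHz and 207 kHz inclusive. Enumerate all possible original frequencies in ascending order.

73 kHz, 104.6 kHz, 132.2 kHz, 163.8 kHz, 191.4 kHz

Frequencies that alias to 13.8 kHz are k·fs ± 13.8 kHz for integer k ≥ 0.
k=0: 13.8 kHz.
k=1: 45.4 kHz, 73 kHz.
k=2: 104.6 kHz, 132.2 kHz.
k=3: 163.8 kHz, 191.4 kHz.
k=4: 223 kHz, 250.6 kHz.
Within [53 kHz, 207 kHz]: 73 kHz, 104.6 kHz, 132.2 kHz, 163.8 kHz, 191.4 kHz.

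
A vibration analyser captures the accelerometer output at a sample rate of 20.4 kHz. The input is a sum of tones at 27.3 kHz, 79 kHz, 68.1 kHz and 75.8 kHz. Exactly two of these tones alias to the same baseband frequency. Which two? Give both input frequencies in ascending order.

27.3 kHz, 68.1 kHz

fs/2 = 10.2 kHz.
27.3 kHz mod fs = 6.9 kHz.
6.9 kHz ≤ fs/2 = 10.2 kHz, appears at 6.9 kHz.
79 kHz mod fs = 17.8 kHz.
17.8 kHz > fs/2 = 10.2 kHz, folds to fs − 17.8 kHz = 2.6 kHz.
68.1 kHz mod fs = 6.9 kHz.
6.9 kHz ≤ fs/2 = 10.2 kHz, appears at 6.9 kHz.
75.8 kHz mod fs = 14.6 kHz.
14.6 kHz > fs/2 = 10.2 kHz, folds to fs − 14.6 kHz = 5.8 kHz.
27.3 kHz and 68.1 kHz both map to 6.9 kHz.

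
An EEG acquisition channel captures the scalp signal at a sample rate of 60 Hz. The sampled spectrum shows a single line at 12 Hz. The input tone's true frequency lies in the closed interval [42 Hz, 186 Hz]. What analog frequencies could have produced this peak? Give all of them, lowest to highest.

Frequencies that alias to 12 Hz are k·fs ± 12 Hz for integer k ≥ 0.
k=0: 12 Hz.
k=1: 48 Hz, 72 Hz.
k=2: 108 Hz, 132 Hz.
k=3: 168 Hz, 192 Hz.
k=4: 228 Hz, 252 Hz.
Within [42 Hz, 186 Hz]: 48 Hz, 72 Hz, 108 Hz, 132 Hz, 168 Hz.

48 Hz, 72 Hz, 108 Hz, 132 Hz, 168 Hz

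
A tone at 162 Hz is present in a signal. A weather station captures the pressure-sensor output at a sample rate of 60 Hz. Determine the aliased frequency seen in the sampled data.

18 Hz

162 Hz mod fs = 42 Hz.
42 Hz > fs/2 = 30 Hz, folds to fs − 42 Hz = 18 Hz.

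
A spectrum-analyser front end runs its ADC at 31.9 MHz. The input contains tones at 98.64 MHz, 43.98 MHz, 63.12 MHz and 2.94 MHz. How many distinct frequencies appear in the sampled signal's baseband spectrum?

fs/2 = 15.95 MHz.
98.64 MHz mod fs = 2.94 MHz.
2.94 MHz ≤ fs/2 = 15.95 MHz, appears at 2.94 MHz.
43.98 MHz mod fs = 12.08 MHz.
12.08 MHz ≤ fs/2 = 15.95 MHz, appears at 12.08 MHz.
63.12 MHz mod fs = 31.22 MHz.
31.22 MHz > fs/2 = 15.95 MHz, folds to fs − 31.22 MHz = 0.68 MHz.
2.94 MHz ≤ fs/2 = 15.95 MHz, passes unchanged.
Distinct values: {0.68 MHz, 2.94 MHz, 12.08 MHz} → 3.

3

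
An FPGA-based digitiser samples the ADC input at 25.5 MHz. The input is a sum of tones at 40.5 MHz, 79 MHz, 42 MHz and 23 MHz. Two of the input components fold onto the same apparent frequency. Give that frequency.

2.5 MHz

fs/2 = 12.75 MHz.
40.5 MHz mod fs = 15 MHz.
15 MHz > fs/2 = 12.75 MHz, folds to fs − 15 MHz = 10.5 MHz.
79 MHz mod fs = 2.5 MHz.
2.5 MHz ≤ fs/2 = 12.75 MHz, appears at 2.5 MHz.
42 MHz mod fs = 16.5 MHz.
16.5 MHz > fs/2 = 12.75 MHz, folds to fs − 16.5 MHz = 9 MHz.
23 MHz > fs/2 = 12.75 MHz, folds to fs − 23 MHz = 2.5 MHz.
23 MHz and 79 MHz both map to 2.5 MHz.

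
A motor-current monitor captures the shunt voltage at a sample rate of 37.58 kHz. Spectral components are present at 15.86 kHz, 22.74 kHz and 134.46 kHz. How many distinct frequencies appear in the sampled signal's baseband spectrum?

2

fs/2 = 18.79 kHz.
15.86 kHz ≤ fs/2 = 18.79 kHz, passes unchanged.
22.74 kHz > fs/2 = 18.79 kHz, folds to fs − 22.74 kHz = 14.84 kHz.
134.46 kHz mod fs = 21.72 kHz.
21.72 kHz > fs/2 = 18.79 kHz, folds to fs − 21.72 kHz = 15.86 kHz.
Distinct values: {14.84 kHz, 15.86 kHz} → 2.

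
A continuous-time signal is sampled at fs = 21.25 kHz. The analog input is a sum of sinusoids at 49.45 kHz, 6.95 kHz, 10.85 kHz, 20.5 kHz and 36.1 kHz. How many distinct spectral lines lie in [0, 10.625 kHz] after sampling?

fs/2 = 10.625 kHz.
49.45 kHz mod fs = 6.95 kHz.
6.95 kHz ≤ fs/2 = 10.625 kHz, appears at 6.95 kHz.
6.95 kHz ≤ fs/2 = 10.625 kHz, passes unchanged.
10.85 kHz > fs/2 = 10.625 kHz, folds to fs − 10.85 kHz = 10.4 kHz.
20.5 kHz > fs/2 = 10.625 kHz, folds to fs − 20.5 kHz = 0.75 kHz.
36.1 kHz mod fs = 14.85 kHz.
14.85 kHz > fs/2 = 10.625 kHz, folds to fs − 14.85 kHz = 6.4 kHz.
Distinct values: {0.75 kHz, 6.4 kHz, 6.95 kHz, 10.4 kHz} → 4.

4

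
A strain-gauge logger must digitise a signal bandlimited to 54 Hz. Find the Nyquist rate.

108 Hz

Nyquist rate = 2 × 54 Hz = 108 Hz.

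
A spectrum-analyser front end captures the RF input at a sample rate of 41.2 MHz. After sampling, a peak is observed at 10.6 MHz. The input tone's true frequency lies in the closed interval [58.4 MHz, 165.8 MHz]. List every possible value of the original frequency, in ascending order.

Frequencies that alias to 10.6 MHz are k·fs ± 10.6 MHz for integer k ≥ 0.
k=0: 10.6 MHz.
k=1: 30.6 MHz, 51.8 MHz.
k=2: 71.8 MHz, 93 MHz.
k=3: 113 MHz, 134.2 MHz.
k=4: 154.2 MHz, 175.4 MHz.
k=5: 195.4 MHz, 216.6 MHz.
Within [58.4 MHz, 165.8 MHz]: 71.8 MHz, 93 MHz, 113 MHz, 134.2 MHz, 154.2 MHz.

71.8 MHz, 93 MHz, 113 MHz, 134.2 MHz, 154.2 MHz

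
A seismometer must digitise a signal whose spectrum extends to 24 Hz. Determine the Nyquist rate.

Nyquist rate = 2 × 24 Hz = 48 Hz.

48 Hz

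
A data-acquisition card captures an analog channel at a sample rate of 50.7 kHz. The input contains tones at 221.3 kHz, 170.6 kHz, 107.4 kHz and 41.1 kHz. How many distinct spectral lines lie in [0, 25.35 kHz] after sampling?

3

fs/2 = 25.35 kHz.
221.3 kHz mod fs = 18.5 kHz.
18.5 kHz ≤ fs/2 = 25.35 kHz, appears at 18.5 kHz.
170.6 kHz mod fs = 18.5 kHz.
18.5 kHz ≤ fs/2 = 25.35 kHz, appears at 18.5 kHz.
107.4 kHz mod fs = 6 kHz.
6 kHz ≤ fs/2 = 25.35 kHz, appears at 6 kHz.
41.1 kHz > fs/2 = 25.35 kHz, folds to fs − 41.1 kHz = 9.6 kHz.
Distinct values: {6 kHz, 9.6 kHz, 18.5 kHz} → 3.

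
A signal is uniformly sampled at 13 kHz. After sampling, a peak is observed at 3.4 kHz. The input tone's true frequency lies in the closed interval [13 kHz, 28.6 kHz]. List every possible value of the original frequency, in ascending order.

16.4 kHz, 22.6 kHz

Frequencies that alias to 3.4 kHz are k·fs ± 3.4 kHz for integer k ≥ 0.
k=0: 3.4 kHz.
k=1: 9.6 kHz, 16.4 kHz.
k=2: 22.6 kHz, 29.4 kHz.
k=3: 35.6 kHz, 42.4 kHz.
Within [13 kHz, 28.6 kHz]: 16.4 kHz, 22.6 kHz.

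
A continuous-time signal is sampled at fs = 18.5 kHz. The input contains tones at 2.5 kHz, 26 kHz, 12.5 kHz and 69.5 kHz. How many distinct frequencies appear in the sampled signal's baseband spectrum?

4

fs/2 = 9.25 kHz.
2.5 kHz ≤ fs/2 = 9.25 kHz, passes unchanged.
26 kHz mod fs = 7.5 kHz.
7.5 kHz ≤ fs/2 = 9.25 kHz, appears at 7.5 kHz.
12.5 kHz > fs/2 = 9.25 kHz, folds to fs − 12.5 kHz = 6 kHz.
69.5 kHz mod fs = 14 kHz.
14 kHz > fs/2 = 9.25 kHz, folds to fs − 14 kHz = 4.5 kHz.
Distinct values: {2.5 kHz, 4.5 kHz, 6 kHz, 7.5 kHz} → 4.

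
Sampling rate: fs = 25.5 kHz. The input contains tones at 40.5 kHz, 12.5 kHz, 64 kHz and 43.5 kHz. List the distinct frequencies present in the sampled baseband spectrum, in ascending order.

fs/2 = 12.75 kHz.
40.5 kHz mod fs = 15 kHz.
15 kHz > fs/2 = 12.75 kHz, folds to fs − 15 kHz = 10.5 kHz.
12.5 kHz ≤ fs/2 = 12.75 kHz, passes unchanged.
64 kHz mod fs = 13 kHz.
13 kHz > fs/2 = 12.75 kHz, folds to fs − 13 kHz = 12.5 kHz.
43.5 kHz mod fs = 18 kHz.
18 kHz > fs/2 = 12.75 kHz, folds to fs − 18 kHz = 7.5 kHz.
Distinct values: {7.5 kHz, 10.5 kHz, 12.5 kHz}.

7.5 kHz, 10.5 kHz, 12.5 kHz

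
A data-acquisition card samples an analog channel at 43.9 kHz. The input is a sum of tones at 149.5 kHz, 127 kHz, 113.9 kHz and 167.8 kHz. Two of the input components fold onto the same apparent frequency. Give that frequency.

fs/2 = 21.95 kHz.
149.5 kHz mod fs = 17.8 kHz.
17.8 kHz ≤ fs/2 = 21.95 kHz, appears at 17.8 kHz.
127 kHz mod fs = 39.2 kHz.
39.2 kHz > fs/2 = 21.95 kHz, folds to fs − 39.2 kHz = 4.7 kHz.
113.9 kHz mod fs = 26.1 kHz.
26.1 kHz > fs/2 = 21.95 kHz, folds to fs − 26.1 kHz = 17.8 kHz.
167.8 kHz mod fs = 36.1 kHz.
36.1 kHz > fs/2 = 21.95 kHz, folds to fs − 36.1 kHz = 7.8 kHz.
113.9 kHz and 149.5 kHz both map to 17.8 kHz.

17.8 kHz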